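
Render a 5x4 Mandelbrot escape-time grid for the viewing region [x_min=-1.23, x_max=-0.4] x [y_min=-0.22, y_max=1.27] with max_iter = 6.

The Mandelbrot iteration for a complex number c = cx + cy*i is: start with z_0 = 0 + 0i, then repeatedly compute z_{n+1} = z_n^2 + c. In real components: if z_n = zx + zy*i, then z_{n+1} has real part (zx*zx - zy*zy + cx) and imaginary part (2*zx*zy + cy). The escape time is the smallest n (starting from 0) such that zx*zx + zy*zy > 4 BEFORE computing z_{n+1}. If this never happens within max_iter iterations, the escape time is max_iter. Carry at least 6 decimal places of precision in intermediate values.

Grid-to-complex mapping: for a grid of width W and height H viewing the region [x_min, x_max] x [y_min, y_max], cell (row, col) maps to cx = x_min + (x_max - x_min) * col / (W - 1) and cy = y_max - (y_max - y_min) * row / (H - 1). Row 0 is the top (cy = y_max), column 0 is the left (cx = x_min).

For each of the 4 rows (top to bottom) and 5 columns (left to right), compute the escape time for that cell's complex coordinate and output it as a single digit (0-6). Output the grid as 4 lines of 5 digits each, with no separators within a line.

(row=0, col=0): c = -1.2300 + 1.2700i → escape time 2
(row=0, col=1): c = -1.0225 + 1.2700i → escape time 2
(row=0, col=2): c = -0.8150 + 1.2700i → escape time 3
(row=0, col=3): c = -0.6075 + 1.2700i → escape time 3
(row=0, col=4): c = -0.4000 + 1.2700i → escape time 3
(row=1, col=0): c = -1.2300 + 0.7733i → escape time 3
(row=1, col=1): c = -1.0225 + 0.7733i → escape time 3
(row=1, col=2): c = -0.8150 + 0.7733i → escape time 4
(row=1, col=3): c = -0.6075 + 0.7733i → escape time 5
(row=1, col=4): c = -0.4000 + 0.7733i → escape time 6
(row=2, col=0): c = -1.2300 + 0.2767i → escape time 6
(row=2, col=1): c = -1.0225 + 0.2767i → escape time 6
(row=2, col=2): c = -0.8150 + 0.2767i → escape time 6
(row=2, col=3): c = -0.6075 + 0.2767i → escape time 6
(row=2, col=4): c = -0.4000 + 0.2767i → escape time 6
(row=3, col=0): c = -1.2300 + -0.2200i → escape time 6
(row=3, col=1): c = -1.0225 + -0.2200i → escape time 6
(row=3, col=2): c = -0.8150 + -0.2200i → escape time 6
(row=3, col=3): c = -0.6075 + -0.2200i → escape time 6
(row=3, col=4): c = -0.4000 + -0.2200i → escape time 6

Answer: 22333
33456
66666
66666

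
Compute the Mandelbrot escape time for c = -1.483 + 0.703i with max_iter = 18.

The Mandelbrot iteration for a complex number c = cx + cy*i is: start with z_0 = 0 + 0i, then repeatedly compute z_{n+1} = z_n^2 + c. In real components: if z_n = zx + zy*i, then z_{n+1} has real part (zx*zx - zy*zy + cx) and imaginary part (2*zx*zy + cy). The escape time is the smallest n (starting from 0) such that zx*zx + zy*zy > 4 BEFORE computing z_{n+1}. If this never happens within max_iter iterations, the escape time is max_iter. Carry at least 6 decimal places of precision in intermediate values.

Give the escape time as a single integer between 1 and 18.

z_0 = 0 + 0i, c = -1.4830 + 0.7030i
Iter 1: z = -1.4830 + 0.7030i, |z|^2 = 2.6935
Iter 2: z = 0.2221 + -1.3821i, |z|^2 = 1.9595
Iter 3: z = -3.3439 + 0.0891i, |z|^2 = 11.1894
Escaped at iteration 3

Answer: 3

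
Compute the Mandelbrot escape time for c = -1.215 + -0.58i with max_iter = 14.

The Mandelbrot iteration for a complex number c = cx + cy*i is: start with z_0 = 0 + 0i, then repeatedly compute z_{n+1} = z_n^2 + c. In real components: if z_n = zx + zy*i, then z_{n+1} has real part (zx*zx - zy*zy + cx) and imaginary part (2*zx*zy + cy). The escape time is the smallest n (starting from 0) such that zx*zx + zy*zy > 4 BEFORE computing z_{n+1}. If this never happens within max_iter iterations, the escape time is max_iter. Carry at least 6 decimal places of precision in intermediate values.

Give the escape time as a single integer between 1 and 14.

z_0 = 0 + 0i, c = -1.2150 + -0.5800i
Iter 1: z = -1.2150 + -0.5800i, |z|^2 = 1.8126
Iter 2: z = -0.0752 + 0.8294i, |z|^2 = 0.6936
Iter 3: z = -1.8973 + -0.7047i, |z|^2 = 4.0962
Escaped at iteration 3

Answer: 3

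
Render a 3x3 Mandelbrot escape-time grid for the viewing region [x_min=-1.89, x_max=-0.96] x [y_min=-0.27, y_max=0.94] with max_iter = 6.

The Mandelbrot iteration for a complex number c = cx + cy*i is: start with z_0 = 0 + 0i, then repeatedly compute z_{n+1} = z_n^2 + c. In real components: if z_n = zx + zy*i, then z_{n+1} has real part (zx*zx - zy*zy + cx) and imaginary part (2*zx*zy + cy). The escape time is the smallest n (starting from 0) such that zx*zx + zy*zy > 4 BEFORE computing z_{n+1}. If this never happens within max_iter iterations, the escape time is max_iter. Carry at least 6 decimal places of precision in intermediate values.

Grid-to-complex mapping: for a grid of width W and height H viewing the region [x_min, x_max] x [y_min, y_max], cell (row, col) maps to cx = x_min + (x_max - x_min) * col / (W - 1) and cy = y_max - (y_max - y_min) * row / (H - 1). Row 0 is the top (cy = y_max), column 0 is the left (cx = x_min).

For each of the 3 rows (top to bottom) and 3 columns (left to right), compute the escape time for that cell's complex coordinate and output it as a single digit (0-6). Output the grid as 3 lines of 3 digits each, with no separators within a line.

(row=0, col=0): c = -1.8900 + 0.9400i → escape time 1
(row=0, col=1): c = -1.4250 + 0.9400i → escape time 3
(row=0, col=2): c = -0.9600 + 0.9400i → escape time 3
(row=1, col=0): c = -1.8900 + 0.3350i → escape time 3
(row=1, col=1): c = -1.4250 + 0.3350i → escape time 5
(row=1, col=2): c = -0.9600 + 0.3350i → escape time 6
(row=2, col=0): c = -1.8900 + -0.2700i → escape time 3
(row=2, col=1): c = -1.4250 + -0.2700i → escape time 5
(row=2, col=2): c = -0.9600 + -0.2700i → escape time 6

Answer: 133
356
356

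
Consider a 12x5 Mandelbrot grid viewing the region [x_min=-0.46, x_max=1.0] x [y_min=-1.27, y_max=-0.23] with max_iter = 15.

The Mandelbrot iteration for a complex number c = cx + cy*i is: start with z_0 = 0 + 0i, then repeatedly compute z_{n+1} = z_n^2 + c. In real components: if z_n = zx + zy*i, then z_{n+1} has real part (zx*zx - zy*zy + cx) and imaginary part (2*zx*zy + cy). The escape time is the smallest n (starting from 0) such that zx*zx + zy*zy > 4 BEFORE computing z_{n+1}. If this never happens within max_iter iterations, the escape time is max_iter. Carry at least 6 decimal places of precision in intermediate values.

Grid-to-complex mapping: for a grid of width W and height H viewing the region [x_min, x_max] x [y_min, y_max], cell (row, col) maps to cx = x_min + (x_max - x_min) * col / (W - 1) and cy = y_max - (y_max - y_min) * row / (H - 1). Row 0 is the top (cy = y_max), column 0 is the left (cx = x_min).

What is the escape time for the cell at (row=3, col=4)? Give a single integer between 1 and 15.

Answer: 4

Derivation:
z_0 = 0 + 0i, c = 0.0709 + -1.0100i
Iter 1: z = 0.0709 + -1.0100i, |z|^2 = 1.0251
Iter 2: z = -0.9442 + -1.1532i, |z|^2 = 2.2214
Iter 3: z = -0.3676 + 1.1677i, |z|^2 = 1.4986
Iter 4: z = -1.1575 + -1.8685i, |z|^2 = 4.8309
Escaped at iteration 4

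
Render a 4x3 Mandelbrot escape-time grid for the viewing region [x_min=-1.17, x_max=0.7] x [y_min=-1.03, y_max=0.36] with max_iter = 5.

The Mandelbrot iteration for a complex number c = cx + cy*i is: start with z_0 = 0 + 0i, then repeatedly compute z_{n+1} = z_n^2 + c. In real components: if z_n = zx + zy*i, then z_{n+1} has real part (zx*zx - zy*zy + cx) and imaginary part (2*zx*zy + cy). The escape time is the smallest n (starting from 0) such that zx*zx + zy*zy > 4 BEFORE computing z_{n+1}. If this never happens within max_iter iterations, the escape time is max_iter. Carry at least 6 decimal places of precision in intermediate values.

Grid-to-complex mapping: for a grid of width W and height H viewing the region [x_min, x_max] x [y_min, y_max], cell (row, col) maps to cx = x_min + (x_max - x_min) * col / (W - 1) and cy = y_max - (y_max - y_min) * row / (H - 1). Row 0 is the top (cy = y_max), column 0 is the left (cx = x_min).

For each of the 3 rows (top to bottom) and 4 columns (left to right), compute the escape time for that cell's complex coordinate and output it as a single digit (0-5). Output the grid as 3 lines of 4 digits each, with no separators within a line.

Answer: 5553
5553
3442

Derivation:
(row=0, col=0): c = -1.1700 + 0.3600i → escape time 5
(row=0, col=1): c = -0.5467 + 0.3600i → escape time 5
(row=0, col=2): c = 0.0767 + 0.3600i → escape time 5
(row=0, col=3): c = 0.7000 + 0.3600i → escape time 3
(row=1, col=0): c = -1.1700 + -0.3350i → escape time 5
(row=1, col=1): c = -0.5467 + -0.3350i → escape time 5
(row=1, col=2): c = 0.0767 + -0.3350i → escape time 5
(row=1, col=3): c = 0.7000 + -0.3350i → escape time 3
(row=2, col=0): c = -1.1700 + -1.0300i → escape time 3
(row=2, col=1): c = -0.5467 + -1.0300i → escape time 4
(row=2, col=2): c = 0.0767 + -1.0300i → escape time 4
(row=2, col=3): c = 0.7000 + -1.0300i → escape time 2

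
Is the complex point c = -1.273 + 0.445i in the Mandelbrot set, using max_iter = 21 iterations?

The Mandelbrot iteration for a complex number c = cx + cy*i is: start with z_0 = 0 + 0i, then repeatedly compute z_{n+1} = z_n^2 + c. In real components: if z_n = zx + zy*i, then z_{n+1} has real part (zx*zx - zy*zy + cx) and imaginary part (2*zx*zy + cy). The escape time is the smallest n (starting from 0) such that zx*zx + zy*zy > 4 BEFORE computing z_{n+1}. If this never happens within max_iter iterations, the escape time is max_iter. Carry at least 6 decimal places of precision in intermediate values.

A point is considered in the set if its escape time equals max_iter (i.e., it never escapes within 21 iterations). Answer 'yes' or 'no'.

Answer: no

Derivation:
z_0 = 0 + 0i, c = -1.2730 + 0.4450i
Iter 1: z = -1.2730 + 0.4450i, |z|^2 = 1.8186
Iter 2: z = 0.1495 + -0.6880i, |z|^2 = 0.4957
Iter 3: z = -1.7240 + 0.2393i, |z|^2 = 3.0293
Iter 4: z = 1.6417 + -0.3801i, |z|^2 = 2.8398
Iter 5: z = 1.2779 + -0.8029i, |z|^2 = 2.2777
Iter 6: z = -0.2846 + -1.6071i, |z|^2 = 2.6636
Iter 7: z = -3.7746 + 1.3599i, |z|^2 = 16.0969
Escaped at iteration 7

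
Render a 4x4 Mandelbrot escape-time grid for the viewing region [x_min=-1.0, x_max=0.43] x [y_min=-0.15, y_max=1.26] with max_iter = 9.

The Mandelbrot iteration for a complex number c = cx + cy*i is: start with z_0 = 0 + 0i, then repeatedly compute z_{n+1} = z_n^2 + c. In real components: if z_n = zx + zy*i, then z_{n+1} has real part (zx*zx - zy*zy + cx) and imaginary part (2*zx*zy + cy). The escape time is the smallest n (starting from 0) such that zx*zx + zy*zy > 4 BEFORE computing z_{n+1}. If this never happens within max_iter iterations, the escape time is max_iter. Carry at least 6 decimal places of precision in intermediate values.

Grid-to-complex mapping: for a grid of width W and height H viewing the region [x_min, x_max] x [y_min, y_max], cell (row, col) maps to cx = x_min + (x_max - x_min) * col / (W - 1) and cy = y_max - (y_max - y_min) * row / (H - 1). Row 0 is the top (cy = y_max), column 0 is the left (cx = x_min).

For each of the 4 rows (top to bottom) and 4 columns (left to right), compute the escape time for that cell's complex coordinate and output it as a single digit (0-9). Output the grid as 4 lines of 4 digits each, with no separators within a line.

Answer: 2332
3594
9999
9997

Derivation:
(row=0, col=0): c = -1.0000 + 1.2600i → escape time 2
(row=0, col=1): c = -0.5233 + 1.2600i → escape time 3
(row=0, col=2): c = -0.0467 + 1.2600i → escape time 3
(row=0, col=3): c = 0.4300 + 1.2600i → escape time 2
(row=1, col=0): c = -1.0000 + 0.7900i → escape time 3
(row=1, col=1): c = -0.5233 + 0.7900i → escape time 5
(row=1, col=2): c = -0.0467 + 0.7900i → escape time 9
(row=1, col=3): c = 0.4300 + 0.7900i → escape time 4
(row=2, col=0): c = -1.0000 + 0.3200i → escape time 9
(row=2, col=1): c = -0.5233 + 0.3200i → escape time 9
(row=2, col=2): c = -0.0467 + 0.3200i → escape time 9
(row=2, col=3): c = 0.4300 + 0.3200i → escape time 9
(row=3, col=0): c = -1.0000 + -0.1500i → escape time 9
(row=3, col=1): c = -0.5233 + -0.1500i → escape time 9
(row=3, col=2): c = -0.0467 + -0.1500i → escape time 9
(row=3, col=3): c = 0.4300 + -0.1500i → escape time 7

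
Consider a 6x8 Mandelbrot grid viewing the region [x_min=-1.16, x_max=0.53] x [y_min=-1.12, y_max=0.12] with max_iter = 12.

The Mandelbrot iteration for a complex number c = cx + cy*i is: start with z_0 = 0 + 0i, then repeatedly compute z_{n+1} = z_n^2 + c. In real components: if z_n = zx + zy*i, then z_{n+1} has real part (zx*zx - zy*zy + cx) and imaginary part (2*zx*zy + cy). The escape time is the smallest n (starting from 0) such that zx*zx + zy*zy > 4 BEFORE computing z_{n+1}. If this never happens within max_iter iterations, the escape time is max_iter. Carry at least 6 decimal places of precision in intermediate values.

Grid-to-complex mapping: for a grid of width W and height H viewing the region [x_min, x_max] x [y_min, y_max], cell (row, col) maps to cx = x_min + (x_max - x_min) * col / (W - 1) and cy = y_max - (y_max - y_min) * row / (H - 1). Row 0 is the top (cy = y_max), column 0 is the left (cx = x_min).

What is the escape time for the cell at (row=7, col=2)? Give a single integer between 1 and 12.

z_0 = 0 + 0i, c = -0.4840 + -1.1200i
Iter 1: z = -0.4840 + -1.1200i, |z|^2 = 1.4887
Iter 2: z = -1.5041 + -0.0358i, |z|^2 = 2.2637
Iter 3: z = 1.7772 + -1.0122i, |z|^2 = 4.1828
Escaped at iteration 3

Answer: 3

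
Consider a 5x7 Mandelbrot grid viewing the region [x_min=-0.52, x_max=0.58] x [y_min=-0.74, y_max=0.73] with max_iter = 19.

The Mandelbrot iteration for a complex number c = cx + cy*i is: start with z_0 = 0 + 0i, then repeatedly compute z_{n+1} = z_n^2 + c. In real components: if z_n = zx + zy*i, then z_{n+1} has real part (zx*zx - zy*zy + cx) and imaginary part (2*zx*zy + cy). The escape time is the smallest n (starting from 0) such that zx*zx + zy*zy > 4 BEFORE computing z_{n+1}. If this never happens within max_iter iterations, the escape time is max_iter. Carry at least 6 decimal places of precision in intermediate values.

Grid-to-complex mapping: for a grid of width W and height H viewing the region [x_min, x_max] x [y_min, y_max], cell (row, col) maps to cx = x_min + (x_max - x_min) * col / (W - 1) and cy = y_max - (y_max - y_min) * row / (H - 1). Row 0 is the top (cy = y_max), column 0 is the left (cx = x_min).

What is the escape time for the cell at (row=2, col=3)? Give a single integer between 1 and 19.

Answer: 19

Derivation:
z_0 = 0 + 0i, c = 0.3050 + 0.2400i
Iter 1: z = 0.3050 + 0.2400i, |z|^2 = 0.1506
Iter 2: z = 0.3404 + 0.3864i, |z|^2 = 0.2652
Iter 3: z = 0.2716 + 0.5031i, |z|^2 = 0.3268
Iter 4: z = 0.1257 + 0.5133i, |z|^2 = 0.2792
Iter 5: z = 0.0574 + 0.3690i, |z|^2 = 0.1395
Iter 6: z = 0.1721 + 0.2823i, |z|^2 = 0.1093
Iter 7: z = 0.2549 + 0.3372i, |z|^2 = 0.1787
Iter 8: z = 0.2563 + 0.4119i, |z|^2 = 0.2354
Iter 9: z = 0.2010 + 0.4511i, |z|^2 = 0.2439
Iter 10: z = 0.1419 + 0.4214i, |z|^2 = 0.1977
Iter 11: z = 0.1476 + 0.3596i, |z|^2 = 0.1511
Iter 12: z = 0.1975 + 0.3461i, |z|^2 = 0.1588
Iter 13: z = 0.2242 + 0.3767i, |z|^2 = 0.1922
Iter 14: z = 0.2133 + 0.4089i, |z|^2 = 0.2127
Iter 15: z = 0.1833 + 0.4145i, |z|^2 = 0.2054
Iter 16: z = 0.1668 + 0.3920i, |z|^2 = 0.1815
Iter 17: z = 0.1792 + 0.3708i, |z|^2 = 0.1696
Iter 18: z = 0.1996 + 0.3729i, |z|^2 = 0.1789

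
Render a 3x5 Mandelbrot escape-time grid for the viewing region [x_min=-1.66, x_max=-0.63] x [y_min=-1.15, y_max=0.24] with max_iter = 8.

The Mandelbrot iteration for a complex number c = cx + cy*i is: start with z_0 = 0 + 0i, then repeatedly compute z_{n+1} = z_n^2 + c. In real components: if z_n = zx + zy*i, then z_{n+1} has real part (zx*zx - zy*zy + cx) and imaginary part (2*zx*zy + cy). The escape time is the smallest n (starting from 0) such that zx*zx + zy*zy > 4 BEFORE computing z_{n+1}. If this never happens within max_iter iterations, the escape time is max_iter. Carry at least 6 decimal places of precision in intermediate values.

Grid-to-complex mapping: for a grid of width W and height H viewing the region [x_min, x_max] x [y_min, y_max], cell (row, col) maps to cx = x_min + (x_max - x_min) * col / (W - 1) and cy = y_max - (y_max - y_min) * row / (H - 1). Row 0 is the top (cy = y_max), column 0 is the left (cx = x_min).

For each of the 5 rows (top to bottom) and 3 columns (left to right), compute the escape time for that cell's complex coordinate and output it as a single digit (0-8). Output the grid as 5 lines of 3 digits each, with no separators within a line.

Answer: 488
688
358
334
133

Derivation:
(row=0, col=0): c = -1.6600 + 0.2400i → escape time 4
(row=0, col=1): c = -1.1450 + 0.2400i → escape time 8
(row=0, col=2): c = -0.6300 + 0.2400i → escape time 8
(row=1, col=0): c = -1.6600 + -0.1075i → escape time 6
(row=1, col=1): c = -1.1450 + -0.1075i → escape time 8
(row=1, col=2): c = -0.6300 + -0.1075i → escape time 8
(row=2, col=0): c = -1.6600 + -0.4550i → escape time 3
(row=2, col=1): c = -1.1450 + -0.4550i → escape time 5
(row=2, col=2): c = -0.6300 + -0.4550i → escape time 8
(row=3, col=0): c = -1.6600 + -0.8025i → escape time 3
(row=3, col=1): c = -1.1450 + -0.8025i → escape time 3
(row=3, col=2): c = -0.6300 + -0.8025i → escape time 4
(row=4, col=0): c = -1.6600 + -1.1500i → escape time 1
(row=4, col=1): c = -1.1450 + -1.1500i → escape time 3
(row=4, col=2): c = -0.6300 + -1.1500i → escape time 3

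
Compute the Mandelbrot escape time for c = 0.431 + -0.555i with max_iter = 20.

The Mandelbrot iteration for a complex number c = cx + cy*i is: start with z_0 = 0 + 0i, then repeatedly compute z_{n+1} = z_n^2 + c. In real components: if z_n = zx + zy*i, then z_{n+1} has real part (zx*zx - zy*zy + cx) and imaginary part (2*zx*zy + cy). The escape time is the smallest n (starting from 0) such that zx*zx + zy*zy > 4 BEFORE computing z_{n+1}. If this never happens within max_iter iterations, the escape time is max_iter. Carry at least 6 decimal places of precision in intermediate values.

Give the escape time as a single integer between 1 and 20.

Answer: 6

Derivation:
z_0 = 0 + 0i, c = 0.4310 + -0.5550i
Iter 1: z = 0.4310 + -0.5550i, |z|^2 = 0.4938
Iter 2: z = 0.3087 + -1.0334i, |z|^2 = 1.1633
Iter 3: z = -0.5416 + -1.1931i, |z|^2 = 1.7168
Iter 4: z = -0.6991 + 0.7374i, |z|^2 = 1.0326
Iter 5: z = 0.3760 + -1.5861i, |z|^2 = 2.6571
Iter 6: z = -1.9434 + -1.7478i, |z|^2 = 6.8315
Escaped at iteration 6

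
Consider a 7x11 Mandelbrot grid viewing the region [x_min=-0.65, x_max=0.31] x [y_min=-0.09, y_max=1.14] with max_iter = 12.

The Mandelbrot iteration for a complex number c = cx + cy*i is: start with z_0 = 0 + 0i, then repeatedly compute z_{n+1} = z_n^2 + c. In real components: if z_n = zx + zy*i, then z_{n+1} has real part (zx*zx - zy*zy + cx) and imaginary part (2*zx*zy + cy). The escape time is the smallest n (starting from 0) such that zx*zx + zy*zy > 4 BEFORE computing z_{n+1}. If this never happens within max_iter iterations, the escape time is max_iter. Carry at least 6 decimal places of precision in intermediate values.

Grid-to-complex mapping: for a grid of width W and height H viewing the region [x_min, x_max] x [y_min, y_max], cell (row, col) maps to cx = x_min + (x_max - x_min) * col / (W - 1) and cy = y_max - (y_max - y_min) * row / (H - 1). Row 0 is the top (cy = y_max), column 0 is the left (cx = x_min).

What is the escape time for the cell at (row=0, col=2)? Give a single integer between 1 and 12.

z_0 = 0 + 0i, c = -0.3300 + 1.1400i
Iter 1: z = -0.3300 + 1.1400i, |z|^2 = 1.4085
Iter 2: z = -1.5207 + 0.3876i, |z|^2 = 2.4628
Iter 3: z = 1.8323 + -0.0388i, |z|^2 = 3.3588
Iter 4: z = 3.0258 + 0.9976i, |z|^2 = 10.1507
Escaped at iteration 4

Answer: 4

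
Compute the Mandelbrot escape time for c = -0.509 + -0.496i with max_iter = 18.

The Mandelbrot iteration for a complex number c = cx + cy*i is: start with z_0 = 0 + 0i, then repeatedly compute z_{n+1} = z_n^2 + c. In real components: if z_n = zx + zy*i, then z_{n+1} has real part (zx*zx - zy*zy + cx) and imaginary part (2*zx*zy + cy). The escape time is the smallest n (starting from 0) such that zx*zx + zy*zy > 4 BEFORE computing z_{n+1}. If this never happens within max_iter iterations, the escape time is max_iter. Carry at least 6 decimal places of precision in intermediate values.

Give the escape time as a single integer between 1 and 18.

z_0 = 0 + 0i, c = -0.5090 + -0.4960i
Iter 1: z = -0.5090 + -0.4960i, |z|^2 = 0.5051
Iter 2: z = -0.4959 + 0.0089i, |z|^2 = 0.2460
Iter 3: z = -0.2631 + -0.5049i, |z|^2 = 0.3241
Iter 4: z = -0.6946 + -0.2303i, |z|^2 = 0.5356
Iter 5: z = -0.0795 + -0.1760i, |z|^2 = 0.0373
Iter 6: z = -0.5337 + -0.4680i, |z|^2 = 0.5038
Iter 7: z = -0.4432 + 0.0035i, |z|^2 = 0.1965
Iter 8: z = -0.3126 + -0.4991i, |z|^2 = 0.3468
Iter 9: z = -0.6604 + -0.1840i, |z|^2 = 0.4700
Iter 10: z = -0.1067 + -0.2530i, |z|^2 = 0.0754
Iter 11: z = -0.5616 + -0.4420i, |z|^2 = 0.5108
Iter 12: z = -0.3890 + 0.0005i, |z|^2 = 0.1513
Iter 13: z = -0.3577 + -0.4964i, |z|^2 = 0.3743
Iter 14: z = -0.6274 + -0.1409i, |z|^2 = 0.4135
Iter 15: z = -0.1352 + -0.3192i, |z|^2 = 0.1202
Iter 16: z = -0.5926 + -0.4097i, |z|^2 = 0.5191
Iter 17: z = -0.3257 + -0.0104i, |z|^2 = 0.1062

Answer: 18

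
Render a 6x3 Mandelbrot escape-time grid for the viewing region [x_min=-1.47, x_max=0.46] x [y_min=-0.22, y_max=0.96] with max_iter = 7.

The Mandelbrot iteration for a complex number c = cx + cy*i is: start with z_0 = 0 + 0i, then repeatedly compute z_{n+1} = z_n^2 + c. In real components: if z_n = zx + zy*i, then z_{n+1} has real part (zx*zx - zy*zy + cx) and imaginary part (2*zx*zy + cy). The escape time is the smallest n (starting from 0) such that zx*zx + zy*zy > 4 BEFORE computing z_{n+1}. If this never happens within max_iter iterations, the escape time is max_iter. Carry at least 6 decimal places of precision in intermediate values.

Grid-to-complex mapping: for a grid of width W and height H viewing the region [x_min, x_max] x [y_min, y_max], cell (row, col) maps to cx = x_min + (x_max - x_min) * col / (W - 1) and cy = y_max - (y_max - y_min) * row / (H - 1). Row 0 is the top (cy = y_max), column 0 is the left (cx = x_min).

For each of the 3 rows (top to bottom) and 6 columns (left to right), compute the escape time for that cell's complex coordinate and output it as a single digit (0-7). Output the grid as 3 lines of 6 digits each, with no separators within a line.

(row=0, col=0): c = -1.4700 + 0.9600i → escape time 3
(row=0, col=1): c = -1.0840 + 0.9600i → escape time 3
(row=0, col=2): c = -0.6980 + 0.9600i → escape time 4
(row=0, col=3): c = -0.3120 + 0.9600i → escape time 5
(row=0, col=4): c = 0.0740 + 0.9600i → escape time 5
(row=0, col=5): c = 0.4600 + 0.9600i → escape time 3
(row=1, col=0): c = -1.4700 + 0.3700i → escape time 4
(row=1, col=1): c = -1.0840 + 0.3700i → escape time 7
(row=1, col=2): c = -0.6980 + 0.3700i → escape time 7
(row=1, col=3): c = -0.3120 + 0.3700i → escape time 7
(row=1, col=4): c = 0.0740 + 0.3700i → escape time 7
(row=1, col=5): c = 0.4600 + 0.3700i → escape time 7
(row=2, col=0): c = -1.4700 + -0.2200i → escape time 5
(row=2, col=1): c = -1.0840 + -0.2200i → escape time 7
(row=2, col=2): c = -0.6980 + -0.2200i → escape time 7
(row=2, col=3): c = -0.3120 + -0.2200i → escape time 7
(row=2, col=4): c = 0.0740 + -0.2200i → escape time 7
(row=2, col=5): c = 0.4600 + -0.2200i → escape time 7

Answer: 334553
477777
577777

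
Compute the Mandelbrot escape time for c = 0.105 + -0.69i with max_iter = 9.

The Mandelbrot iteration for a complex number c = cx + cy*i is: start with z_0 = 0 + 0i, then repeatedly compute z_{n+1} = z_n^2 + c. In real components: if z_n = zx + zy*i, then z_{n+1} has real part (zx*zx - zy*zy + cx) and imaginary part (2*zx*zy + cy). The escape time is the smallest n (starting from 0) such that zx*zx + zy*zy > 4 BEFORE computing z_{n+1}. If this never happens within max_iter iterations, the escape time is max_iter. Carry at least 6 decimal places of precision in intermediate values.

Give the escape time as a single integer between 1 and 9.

z_0 = 0 + 0i, c = 0.1050 + -0.6900i
Iter 1: z = 0.1050 + -0.6900i, |z|^2 = 0.4871
Iter 2: z = -0.3601 + -0.8349i, |z|^2 = 0.8267
Iter 3: z = -0.4624 + -0.0887i, |z|^2 = 0.2217
Iter 4: z = 0.3109 + -0.6079i, |z|^2 = 0.4663
Iter 5: z = -0.1679 + -1.0681i, |z|^2 = 1.1689
Iter 6: z = -1.0076 + -0.3314i, |z|^2 = 1.1250
Iter 7: z = 1.0104 + -0.0223i, |z|^2 = 1.0214
Iter 8: z = 1.1254 + -0.7350i, |z|^2 = 1.8066

Answer: 9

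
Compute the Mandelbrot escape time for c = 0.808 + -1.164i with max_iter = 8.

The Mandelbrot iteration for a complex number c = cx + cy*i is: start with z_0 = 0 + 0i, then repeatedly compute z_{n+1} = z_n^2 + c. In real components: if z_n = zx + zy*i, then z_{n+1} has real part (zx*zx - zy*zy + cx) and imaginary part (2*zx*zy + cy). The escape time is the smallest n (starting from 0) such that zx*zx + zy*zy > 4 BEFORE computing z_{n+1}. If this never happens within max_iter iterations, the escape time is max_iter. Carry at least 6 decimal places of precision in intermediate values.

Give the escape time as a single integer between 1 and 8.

Answer: 2

Derivation:
z_0 = 0 + 0i, c = 0.8080 + -1.1640i
Iter 1: z = 0.8080 + -1.1640i, |z|^2 = 2.0078
Iter 2: z = 0.1060 + -3.0450i, |z|^2 = 9.2834
Escaped at iteration 2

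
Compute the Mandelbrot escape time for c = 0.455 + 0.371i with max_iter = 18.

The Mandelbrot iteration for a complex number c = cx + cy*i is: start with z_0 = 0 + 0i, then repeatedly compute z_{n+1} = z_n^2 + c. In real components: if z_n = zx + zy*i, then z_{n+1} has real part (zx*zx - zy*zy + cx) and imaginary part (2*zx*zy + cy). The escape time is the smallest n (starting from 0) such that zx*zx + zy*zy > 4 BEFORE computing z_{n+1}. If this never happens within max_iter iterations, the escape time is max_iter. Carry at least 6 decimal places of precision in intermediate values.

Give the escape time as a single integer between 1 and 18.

Answer: 11

Derivation:
z_0 = 0 + 0i, c = 0.4550 + 0.3710i
Iter 1: z = 0.4550 + 0.3710i, |z|^2 = 0.3447
Iter 2: z = 0.5244 + 0.7086i, |z|^2 = 0.7771
Iter 3: z = 0.2279 + 1.1142i, |z|^2 = 1.2933
Iter 4: z = -0.7345 + 0.8787i, |z|^2 = 1.3116
Iter 5: z = 0.2223 + -0.9198i, |z|^2 = 0.8954
Iter 6: z = -0.3416 + -0.0379i, |z|^2 = 0.1181
Iter 7: z = 0.5702 + 0.3969i, |z|^2 = 0.4827
Iter 8: z = 0.6227 + 0.8236i, |z|^2 = 1.0661
Iter 9: z = 0.1644 + 1.3967i, |z|^2 = 1.9777
Iter 10: z = -1.4687 + 0.8302i, |z|^2 = 2.8463
Iter 11: z = 1.9229 + -2.0676i, |z|^2 = 7.9725
Escaped at iteration 11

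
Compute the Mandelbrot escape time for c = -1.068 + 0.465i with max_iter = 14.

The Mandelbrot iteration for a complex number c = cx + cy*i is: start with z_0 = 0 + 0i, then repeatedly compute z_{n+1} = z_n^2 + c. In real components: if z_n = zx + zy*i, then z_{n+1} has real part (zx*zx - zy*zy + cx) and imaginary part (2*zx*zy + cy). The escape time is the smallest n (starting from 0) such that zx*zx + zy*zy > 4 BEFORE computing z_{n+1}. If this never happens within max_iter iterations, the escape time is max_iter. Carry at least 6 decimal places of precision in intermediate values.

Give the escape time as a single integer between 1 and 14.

Answer: 5

Derivation:
z_0 = 0 + 0i, c = -1.0680 + 0.4650i
Iter 1: z = -1.0680 + 0.4650i, |z|^2 = 1.3568
Iter 2: z = -0.1436 + -0.5282i, |z|^2 = 0.2997
Iter 3: z = -1.3264 + 0.6167i, |z|^2 = 2.1397
Iter 4: z = 0.3110 + -1.1710i, |z|^2 = 1.4681
Iter 5: z = -2.3426 + -0.2635i, |z|^2 = 5.5570
Escaped at iteration 5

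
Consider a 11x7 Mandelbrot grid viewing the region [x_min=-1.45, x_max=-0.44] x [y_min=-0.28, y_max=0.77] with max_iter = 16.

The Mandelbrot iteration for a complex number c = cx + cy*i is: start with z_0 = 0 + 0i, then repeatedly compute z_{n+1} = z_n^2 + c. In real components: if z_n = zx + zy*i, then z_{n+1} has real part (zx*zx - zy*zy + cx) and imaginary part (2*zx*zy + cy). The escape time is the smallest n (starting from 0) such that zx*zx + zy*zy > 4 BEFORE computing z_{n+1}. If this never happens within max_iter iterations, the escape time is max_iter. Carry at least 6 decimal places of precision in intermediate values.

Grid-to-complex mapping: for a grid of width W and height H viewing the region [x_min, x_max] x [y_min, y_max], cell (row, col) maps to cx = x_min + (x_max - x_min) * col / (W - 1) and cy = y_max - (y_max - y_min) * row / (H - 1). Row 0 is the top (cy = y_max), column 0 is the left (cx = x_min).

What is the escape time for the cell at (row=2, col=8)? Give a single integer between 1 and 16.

Answer: 16

Derivation:
z_0 = 0 + 0i, c = -0.6420 + 0.4200i
Iter 1: z = -0.6420 + 0.4200i, |z|^2 = 0.5886
Iter 2: z = -0.4062 + -0.1193i, |z|^2 = 0.1793
Iter 3: z = -0.4912 + 0.5169i, |z|^2 = 0.5085
Iter 4: z = -0.6679 + -0.0878i, |z|^2 = 0.4538
Iter 5: z = -0.2036 + 0.5373i, |z|^2 = 0.3301
Iter 6: z = -0.8892 + 0.2012i, |z|^2 = 0.8312
Iter 7: z = 0.1083 + 0.0621i, |z|^2 = 0.0156
Iter 8: z = -0.6341 + 0.4335i, |z|^2 = 0.5900
Iter 9: z = -0.4278 + -0.1297i, |z|^2 = 0.1998
Iter 10: z = -0.4759 + 0.5310i, |z|^2 = 0.5084
Iter 11: z = -0.6975 + -0.0854i, |z|^2 = 0.4938
Iter 12: z = -0.1628 + 0.5391i, |z|^2 = 0.3171
Iter 13: z = -0.9061 + 0.2445i, |z|^2 = 0.8808
Iter 14: z = 0.1193 + -0.0231i, |z|^2 = 0.0148
Iter 15: z = -0.6283 + 0.4145i, |z|^2 = 0.5666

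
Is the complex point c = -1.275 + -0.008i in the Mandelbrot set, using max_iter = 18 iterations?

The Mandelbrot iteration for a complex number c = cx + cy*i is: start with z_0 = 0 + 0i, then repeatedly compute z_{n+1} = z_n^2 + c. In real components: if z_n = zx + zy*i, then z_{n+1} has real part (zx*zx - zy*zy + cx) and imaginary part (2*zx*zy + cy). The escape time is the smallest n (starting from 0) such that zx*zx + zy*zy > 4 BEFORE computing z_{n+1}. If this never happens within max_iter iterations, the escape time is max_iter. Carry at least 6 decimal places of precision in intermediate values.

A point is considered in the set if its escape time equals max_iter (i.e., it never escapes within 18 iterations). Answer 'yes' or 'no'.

Answer: yes

Derivation:
z_0 = 0 + 0i, c = -1.2750 + -0.0080i
Iter 1: z = -1.2750 + -0.0080i, |z|^2 = 1.6257
Iter 2: z = 0.3506 + 0.0124i, |z|^2 = 0.1230
Iter 3: z = -1.1523 + 0.0007i, |z|^2 = 1.3277
Iter 4: z = 0.0527 + -0.0096i, |z|^2 = 0.0029
Iter 5: z = -1.2723 + -0.0090i, |z|^2 = 1.6189
Iter 6: z = 0.3437 + 0.0149i, |z|^2 = 0.1184
Iter 7: z = -1.1571 + 0.0023i, |z|^2 = 1.3389
Iter 8: z = 0.0639 + -0.0132i, |z|^2 = 0.0043
Iter 9: z = -1.2711 + -0.0097i, |z|^2 = 1.6158
Iter 10: z = 0.3406 + 0.0166i, |z|^2 = 0.1163
Iter 11: z = -1.1593 + 0.0033i, |z|^2 = 1.3439
Iter 12: z = 0.0689 + -0.0157i, |z|^2 = 0.0050
Iter 13: z = -1.2705 + -0.0102i, |z|^2 = 1.6143
Iter 14: z = 0.3391 + 0.0178i, |z|^2 = 0.1153
Iter 15: z = -1.1604 + 0.0041i, |z|^2 = 1.3464
Iter 16: z = 0.0714 + -0.0175i, |z|^2 = 0.0054
Iter 17: z = -1.2702 + -0.0105i, |z|^2 = 1.6135
Did not escape in 18 iterations → in set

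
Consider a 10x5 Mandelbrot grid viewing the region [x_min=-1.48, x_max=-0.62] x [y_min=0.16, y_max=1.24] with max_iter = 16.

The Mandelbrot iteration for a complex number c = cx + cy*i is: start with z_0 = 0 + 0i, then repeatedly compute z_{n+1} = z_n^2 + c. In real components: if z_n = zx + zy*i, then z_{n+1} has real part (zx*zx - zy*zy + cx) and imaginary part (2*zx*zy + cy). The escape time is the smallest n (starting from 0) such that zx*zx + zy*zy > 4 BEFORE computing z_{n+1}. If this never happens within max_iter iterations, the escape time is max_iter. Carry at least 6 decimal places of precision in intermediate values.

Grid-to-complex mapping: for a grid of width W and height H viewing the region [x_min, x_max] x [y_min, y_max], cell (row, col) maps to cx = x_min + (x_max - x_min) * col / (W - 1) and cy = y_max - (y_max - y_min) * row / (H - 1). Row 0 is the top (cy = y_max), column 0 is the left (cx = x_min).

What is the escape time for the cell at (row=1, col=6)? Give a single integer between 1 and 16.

Answer: 3

Derivation:
z_0 = 0 + 0i, c = -0.9067 + 0.9700i
Iter 1: z = -0.9067 + 0.9700i, |z|^2 = 1.7629
Iter 2: z = -1.0255 + -0.7889i, |z|^2 = 1.6741
Iter 3: z = -0.4774 + 2.5881i, |z|^2 = 6.9264
Escaped at iteration 3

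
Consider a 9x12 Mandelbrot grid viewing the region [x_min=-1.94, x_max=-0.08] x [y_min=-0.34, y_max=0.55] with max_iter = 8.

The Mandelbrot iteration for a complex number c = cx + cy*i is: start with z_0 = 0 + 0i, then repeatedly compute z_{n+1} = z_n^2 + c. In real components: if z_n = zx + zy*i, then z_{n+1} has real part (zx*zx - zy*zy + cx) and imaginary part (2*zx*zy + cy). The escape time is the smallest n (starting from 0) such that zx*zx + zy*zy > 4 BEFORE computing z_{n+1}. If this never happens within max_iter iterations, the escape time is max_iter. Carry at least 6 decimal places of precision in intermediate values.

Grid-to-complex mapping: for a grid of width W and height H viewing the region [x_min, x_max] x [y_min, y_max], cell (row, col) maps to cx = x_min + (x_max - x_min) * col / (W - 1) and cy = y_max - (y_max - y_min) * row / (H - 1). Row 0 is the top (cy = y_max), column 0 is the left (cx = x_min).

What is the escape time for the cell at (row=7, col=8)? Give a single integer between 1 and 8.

Answer: 8

Derivation:
z_0 = 0 + 0i, c = -0.0800 + -0.0164i
Iter 1: z = -0.0800 + -0.0164i, |z|^2 = 0.0067
Iter 2: z = -0.0739 + -0.0137i, |z|^2 = 0.0056
Iter 3: z = -0.0747 + -0.0143i, |z|^2 = 0.0058
Iter 4: z = -0.0746 + -0.0142i, |z|^2 = 0.0058
Iter 5: z = -0.0746 + -0.0142i, |z|^2 = 0.0058
Iter 6: z = -0.0746 + -0.0142i, |z|^2 = 0.0058
Iter 7: z = -0.0746 + -0.0142i, |z|^2 = 0.0058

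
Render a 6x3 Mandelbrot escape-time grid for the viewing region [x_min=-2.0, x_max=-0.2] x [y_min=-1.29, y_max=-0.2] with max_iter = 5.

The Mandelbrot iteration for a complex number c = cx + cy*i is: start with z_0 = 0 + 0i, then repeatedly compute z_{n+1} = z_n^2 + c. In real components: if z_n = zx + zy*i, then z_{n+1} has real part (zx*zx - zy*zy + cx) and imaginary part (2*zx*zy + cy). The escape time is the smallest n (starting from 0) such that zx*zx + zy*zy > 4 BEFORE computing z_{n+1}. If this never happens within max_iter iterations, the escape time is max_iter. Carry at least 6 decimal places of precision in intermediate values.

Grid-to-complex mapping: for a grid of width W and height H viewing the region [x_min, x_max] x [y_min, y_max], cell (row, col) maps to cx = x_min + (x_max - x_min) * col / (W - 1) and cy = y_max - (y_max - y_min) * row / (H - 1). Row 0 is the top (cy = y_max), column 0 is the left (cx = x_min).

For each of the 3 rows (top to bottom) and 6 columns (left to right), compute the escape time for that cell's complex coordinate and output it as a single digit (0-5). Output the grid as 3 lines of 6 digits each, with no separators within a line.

(row=0, col=0): c = -2.0000 + -0.2000i → escape time 1
(row=0, col=1): c = -1.6400 + -0.2000i → escape time 4
(row=0, col=2): c = -1.2800 + -0.2000i → escape time 5
(row=0, col=3): c = -0.9200 + -0.2000i → escape time 5
(row=0, col=4): c = -0.5600 + -0.2000i → escape time 5
(row=0, col=5): c = -0.2000 + -0.2000i → escape time 5
(row=1, col=0): c = -2.0000 + -0.7450i → escape time 1
(row=1, col=1): c = -1.6400 + -0.7450i → escape time 3
(row=1, col=2): c = -1.2800 + -0.7450i → escape time 3
(row=1, col=3): c = -0.9200 + -0.7450i → escape time 4
(row=1, col=4): c = -0.5600 + -0.7450i → escape time 5
(row=1, col=5): c = -0.2000 + -0.7450i → escape time 5
(row=2, col=0): c = -2.0000 + -1.2900i → escape time 1
(row=2, col=1): c = -1.6400 + -1.2900i → escape time 1
(row=2, col=2): c = -1.2800 + -1.2900i → escape time 2
(row=2, col=3): c = -0.9200 + -1.2900i → escape time 2
(row=2, col=4): c = -0.5600 + -1.2900i → escape time 3
(row=2, col=5): c = -0.2000 + -1.2900i → escape time 3

Answer: 145555
133455
112233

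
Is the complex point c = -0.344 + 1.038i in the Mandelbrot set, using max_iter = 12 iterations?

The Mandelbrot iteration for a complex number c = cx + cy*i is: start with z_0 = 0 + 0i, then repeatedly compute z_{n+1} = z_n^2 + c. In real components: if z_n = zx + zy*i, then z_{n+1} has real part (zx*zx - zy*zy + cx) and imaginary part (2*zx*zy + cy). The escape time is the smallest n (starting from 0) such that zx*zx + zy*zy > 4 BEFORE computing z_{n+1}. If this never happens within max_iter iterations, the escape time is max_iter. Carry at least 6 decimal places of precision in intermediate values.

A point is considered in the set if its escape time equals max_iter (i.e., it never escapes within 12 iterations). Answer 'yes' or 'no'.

Answer: no

Derivation:
z_0 = 0 + 0i, c = -0.3440 + 1.0380i
Iter 1: z = -0.3440 + 1.0380i, |z|^2 = 1.1958
Iter 2: z = -1.3031 + 0.3239i, |z|^2 = 1.8030
Iter 3: z = 1.2492 + 0.1940i, |z|^2 = 1.5981
Iter 4: z = 1.1789 + 1.5226i, |z|^2 = 3.7081
Iter 5: z = -1.2725 + 4.6280i, |z|^2 = 23.0374
Escaped at iteration 5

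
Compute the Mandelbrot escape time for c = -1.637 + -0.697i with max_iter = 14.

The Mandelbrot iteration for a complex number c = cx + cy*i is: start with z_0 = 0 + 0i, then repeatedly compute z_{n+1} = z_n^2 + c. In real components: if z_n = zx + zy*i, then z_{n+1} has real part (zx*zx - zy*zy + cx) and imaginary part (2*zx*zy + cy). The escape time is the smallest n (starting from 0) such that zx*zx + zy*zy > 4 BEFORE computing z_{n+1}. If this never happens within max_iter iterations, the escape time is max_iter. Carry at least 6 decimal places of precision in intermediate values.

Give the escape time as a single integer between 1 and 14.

z_0 = 0 + 0i, c = -1.6370 + -0.6970i
Iter 1: z = -1.6370 + -0.6970i, |z|^2 = 3.1656
Iter 2: z = 0.5570 + 1.5850i, |z|^2 = 2.8224
Iter 3: z = -3.8390 + 1.0685i, |z|^2 = 15.8793
Escaped at iteration 3

Answer: 3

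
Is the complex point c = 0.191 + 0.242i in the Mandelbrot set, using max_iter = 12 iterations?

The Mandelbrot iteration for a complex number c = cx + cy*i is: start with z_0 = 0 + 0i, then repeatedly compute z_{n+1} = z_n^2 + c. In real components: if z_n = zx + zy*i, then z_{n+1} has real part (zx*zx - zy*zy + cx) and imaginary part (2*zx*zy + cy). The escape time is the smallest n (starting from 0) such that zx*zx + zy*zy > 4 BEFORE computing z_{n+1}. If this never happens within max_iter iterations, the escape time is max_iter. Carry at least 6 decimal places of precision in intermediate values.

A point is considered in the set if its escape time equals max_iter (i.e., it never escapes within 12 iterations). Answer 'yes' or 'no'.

Answer: yes

Derivation:
z_0 = 0 + 0i, c = 0.1910 + 0.2420i
Iter 1: z = 0.1910 + 0.2420i, |z|^2 = 0.0950
Iter 2: z = 0.1689 + 0.3344i, |z|^2 = 0.1404
Iter 3: z = 0.1077 + 0.3550i, |z|^2 = 0.1376
Iter 4: z = 0.0766 + 0.3185i, |z|^2 = 0.1073
Iter 5: z = 0.0955 + 0.2908i, |z|^2 = 0.0937
Iter 6: z = 0.1156 + 0.2975i, |z|^2 = 0.1019
Iter 7: z = 0.1158 + 0.3108i, |z|^2 = 0.1100
Iter 8: z = 0.1078 + 0.3140i, |z|^2 = 0.1102
Iter 9: z = 0.1040 + 0.3097i, |z|^2 = 0.1068
Iter 10: z = 0.1059 + 0.3064i, |z|^2 = 0.1051
Iter 11: z = 0.1083 + 0.3069i, |z|^2 = 0.1059
Did not escape in 12 iterations → in set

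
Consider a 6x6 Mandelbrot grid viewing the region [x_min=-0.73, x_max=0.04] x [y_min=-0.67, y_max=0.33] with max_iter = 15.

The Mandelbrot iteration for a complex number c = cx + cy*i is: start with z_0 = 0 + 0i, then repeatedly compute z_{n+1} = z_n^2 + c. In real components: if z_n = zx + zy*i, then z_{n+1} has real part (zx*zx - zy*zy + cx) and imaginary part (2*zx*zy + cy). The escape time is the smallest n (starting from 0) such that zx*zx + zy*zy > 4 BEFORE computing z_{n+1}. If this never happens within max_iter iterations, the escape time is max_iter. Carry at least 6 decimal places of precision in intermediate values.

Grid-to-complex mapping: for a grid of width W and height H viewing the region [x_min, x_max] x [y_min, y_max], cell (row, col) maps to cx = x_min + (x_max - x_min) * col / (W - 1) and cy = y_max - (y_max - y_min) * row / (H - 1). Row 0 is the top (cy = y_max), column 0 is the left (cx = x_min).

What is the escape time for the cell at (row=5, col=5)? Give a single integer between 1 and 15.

Answer: 13

Derivation:
z_0 = 0 + 0i, c = 0.0400 + -0.6700i
Iter 1: z = 0.0400 + -0.6700i, |z|^2 = 0.4505
Iter 2: z = -0.4073 + -0.7236i, |z|^2 = 0.6895
Iter 3: z = -0.3177 + -0.0806i, |z|^2 = 0.1074
Iter 4: z = 0.1344 + -0.6188i, |z|^2 = 0.4010
Iter 5: z = -0.3249 + -0.8364i, |z|^2 = 0.8051
Iter 6: z = -0.5540 + -0.1266i, |z|^2 = 0.3230
Iter 7: z = 0.3309 + -0.5297i, |z|^2 = 0.3901
Iter 8: z = -0.1311 + -1.0206i, |z|^2 = 1.0588
Iter 9: z = -0.9844 + -0.4024i, |z|^2 = 1.1310
Iter 10: z = 0.8472 + 0.1222i, |z|^2 = 0.7327
Iter 11: z = 0.7428 + -0.4629i, |z|^2 = 0.7661
Iter 12: z = 0.3775 + -1.3577i, |z|^2 = 1.9860
Iter 13: z = -1.6609 + -1.6951i, |z|^2 = 5.6321
Escaped at iteration 13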